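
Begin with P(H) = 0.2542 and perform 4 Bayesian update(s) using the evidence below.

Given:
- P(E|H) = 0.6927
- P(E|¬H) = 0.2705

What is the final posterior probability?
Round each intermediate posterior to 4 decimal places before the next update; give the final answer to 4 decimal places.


Sequential Bayesian updating:

Initial prior: P(H) = 0.2542

Update 1:
  P(E) = 0.6927 × 0.2542 + 0.2705 × 0.7458 = 0.17608434 + 0.20173890 = 0.37782324
  P(H|E) = 0.17608434 / 0.37782324 = 0.4660

Update 2:
  P(E) = 0.6927 × 0.4660 + 0.2705 × 0.5340 = 0.32279820 + 0.14444700 = 0.46724520
  P(H|E) = 0.32279820 / 0.46724520 = 0.6909

Update 3:
  P(E) = 0.6927 × 0.6909 + 0.2705 × 0.3091 = 0.47858643 + 0.08361155 = 0.56219798
  P(H|E) = 0.47858643 / 0.56219798 = 0.8513

Update 4:
  P(E) = 0.6927 × 0.8513 + 0.2705 × 0.1487 = 0.58969551 + 0.04022335 = 0.62991886
  P(H|E) = 0.58969551 / 0.62991886 = 0.9361

Final posterior: 0.9361


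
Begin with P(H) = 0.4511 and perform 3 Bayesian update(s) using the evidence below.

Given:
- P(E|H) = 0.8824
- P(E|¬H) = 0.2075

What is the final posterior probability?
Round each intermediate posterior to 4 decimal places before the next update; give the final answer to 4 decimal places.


Sequential Bayesian updating:

Initial prior: P(H) = 0.4511

Update 1:
  P(E) = 0.8824 × 0.4511 + 0.2075 × 0.5489 = 0.39805064 + 0.11389675 = 0.51194739
  P(H|E) = 0.39805064 / 0.51194739 = 0.7775

Update 2:
  P(E) = 0.8824 × 0.7775 + 0.2075 × 0.2225 = 0.68606600 + 0.04616875 = 0.73223475
  P(H|E) = 0.68606600 / 0.73223475 = 0.9369

Update 3:
  P(E) = 0.8824 × 0.9369 + 0.2075 × 0.0631 = 0.82672056 + 0.01309325 = 0.83981381
  P(H|E) = 0.82672056 / 0.83981381 = 0.9844

Final posterior: 0.9844


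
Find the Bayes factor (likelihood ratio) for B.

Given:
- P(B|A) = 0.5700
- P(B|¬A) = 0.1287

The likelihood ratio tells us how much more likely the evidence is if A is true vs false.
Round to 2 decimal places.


Likelihood Ratio (LR) = P(B|A) / P(B|¬A)

LR = 0.5700 / 0.1287
   = 4.43

The evidence is 4.43 times more likely if A is true than if A is false.
LR > 1, so observing B raises the odds in favor of A.


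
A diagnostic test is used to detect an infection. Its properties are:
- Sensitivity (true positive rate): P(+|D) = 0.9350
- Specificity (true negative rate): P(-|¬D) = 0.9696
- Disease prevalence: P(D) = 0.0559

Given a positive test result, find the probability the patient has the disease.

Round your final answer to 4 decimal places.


Let D = has disease, + = positive test

Given:
- P(D) = 0.0559 (prevalence)
- P(+|D) = 0.9350 (sensitivity)
- P(-|¬D) = 0.9696 (specificity)
- P(+|¬D) = 0.0304 (false positive rate = 1 - specificity)

Step 1: Find P(+)
P(+) = P(+|D)P(D) + P(+|¬D)P(¬D)
     = 0.9350 × 0.0559 + 0.0304 × 0.9441
     = 0.05226650 + 0.02870064
     = 0.08096714

Step 2: Apply Bayes' theorem for P(D|+)
P(D|+) = P(+|D)P(D) / P(+)
       = 0.05226650 / 0.08096714
       = 0.6455


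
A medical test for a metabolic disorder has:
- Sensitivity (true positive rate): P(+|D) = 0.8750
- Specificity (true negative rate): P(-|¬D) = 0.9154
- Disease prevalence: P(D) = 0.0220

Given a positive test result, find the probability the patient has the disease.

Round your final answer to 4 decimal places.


Let D = has disease, + = positive test

Given:
- P(D) = 0.0220 (prevalence)
- P(+|D) = 0.8750 (sensitivity)
- P(-|¬D) = 0.9154 (specificity)
- P(+|¬D) = 0.0846 (false positive rate = 1 - specificity)

Step 1: Find P(+)
P(+) = P(+|D)P(D) + P(+|¬D)P(¬D)
     = 0.8750 × 0.0220 + 0.0846 × 0.9780
     = 0.01925000 + 0.08273880
     = 0.10198880

Step 2: Apply Bayes' theorem for P(D|+)
P(D|+) = P(+|D)P(D) / P(+)
       = 0.01925000 / 0.10198880
       = 0.1887


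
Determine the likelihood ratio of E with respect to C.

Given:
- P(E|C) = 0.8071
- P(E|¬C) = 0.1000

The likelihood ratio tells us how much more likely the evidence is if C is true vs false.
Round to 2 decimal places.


Likelihood Ratio (LR) = P(E|C) / P(E|¬C)

LR = 0.8071 / 0.1000
   = 8.07

The evidence is 8.07 times more likely if C is true than if C is false.
Since LR > 1, the evidence supports C over ¬C.


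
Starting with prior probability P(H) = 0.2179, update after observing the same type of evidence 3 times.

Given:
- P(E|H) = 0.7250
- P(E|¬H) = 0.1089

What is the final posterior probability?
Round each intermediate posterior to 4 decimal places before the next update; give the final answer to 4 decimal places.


Sequential Bayesian updating:

Initial prior: P(H) = 0.2179

Update 1:
  P(E) = 0.7250 × 0.2179 + 0.1089 × 0.7821 = 0.15797750 + 0.08517069 = 0.24314819
  P(H|E) = 0.15797750 / 0.24314819 = 0.6497

Update 2:
  P(E) = 0.7250 × 0.6497 + 0.1089 × 0.3503 = 0.47103250 + 0.03814767 = 0.50918017
  P(H|E) = 0.47103250 / 0.50918017 = 0.9251

Update 3:
  P(E) = 0.7250 × 0.9251 + 0.1089 × 0.0749 = 0.67069750 + 0.00815661 = 0.67885411
  P(H|E) = 0.67069750 / 0.67885411 = 0.9880

Final posterior: 0.9880


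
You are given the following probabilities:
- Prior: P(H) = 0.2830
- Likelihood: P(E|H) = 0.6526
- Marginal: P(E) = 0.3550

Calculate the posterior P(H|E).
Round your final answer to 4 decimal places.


Using Bayes' theorem:

P(H|E) = P(E|H) × P(H) / P(E)
       = 0.6526 × 0.2830 / 0.3550
       = 0.18468580 / 0.3550
       = 0.5202

The evidence strengthens our belief in H.
Prior: 0.2830 → Posterior: 0.5202


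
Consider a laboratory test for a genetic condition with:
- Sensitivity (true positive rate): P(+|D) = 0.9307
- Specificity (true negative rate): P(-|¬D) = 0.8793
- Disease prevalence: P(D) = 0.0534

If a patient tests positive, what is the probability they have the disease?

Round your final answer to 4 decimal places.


Let D = has disease, + = positive test

Given:
- P(D) = 0.0534 (prevalence)
- P(+|D) = 0.9307 (sensitivity)
- P(-|¬D) = 0.8793 (specificity)
- P(+|¬D) = 0.1207 (false positive rate = 1 - specificity)

Step 1: Find P(+)
P(+) = P(+|D)P(D) + P(+|¬D)P(¬D)
     = 0.9307 × 0.0534 + 0.1207 × 0.9466
     = 0.04969938 + 0.11425462
     = 0.16395400

Step 2: Apply Bayes' theorem for P(D|+)
P(D|+) = P(+|D)P(D) / P(+)
       = 0.04969938 / 0.16395400
       = 0.3031


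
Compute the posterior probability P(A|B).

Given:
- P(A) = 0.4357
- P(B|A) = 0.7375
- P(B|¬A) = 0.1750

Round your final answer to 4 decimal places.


Bayes' theorem: P(A|B) = P(B|A) × P(A) / P(B)

Step 1: Calculate P(B) using law of total probability
P(B) = P(B|A)P(A) + P(B|¬A)P(¬A)
     = 0.7375 × 0.4357 + 0.1750 × 0.5643
     = 0.32132875 + 0.09875250
     = 0.42008125

Step 2: Apply Bayes' theorem
P(A|B) = P(B|A) × P(A) / P(B)
       = 0.32132875 / 0.42008125
       = 0.7649


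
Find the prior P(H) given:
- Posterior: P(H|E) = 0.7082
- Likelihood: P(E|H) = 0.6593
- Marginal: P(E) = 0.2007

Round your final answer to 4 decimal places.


From Bayes' theorem: P(H|E) = P(E|H) × P(H) / P(E)

Rearranging for P(H):
P(H) = P(H|E) × P(E) / P(E|H)
     = 0.7082 × 0.2007 / 0.6593
     = 0.14213574 / 0.6593
     = 0.2156


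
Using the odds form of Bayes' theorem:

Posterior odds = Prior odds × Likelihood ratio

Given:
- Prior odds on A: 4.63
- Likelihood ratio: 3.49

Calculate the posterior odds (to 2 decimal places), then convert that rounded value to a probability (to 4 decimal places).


Step 1: Calculate posterior odds
Posterior odds = Prior odds × LR
               = 4.63 × 3.49
               = 16.16

Step 2: Convert to probability
P(A|E) = Posterior odds / (1 + Posterior odds)
       = 16.16 / (1 + 16.16)
       = 16.16 / 17.16
       = 0.9417

The evidence increased P(A) from 0.8224 to 0.9417.


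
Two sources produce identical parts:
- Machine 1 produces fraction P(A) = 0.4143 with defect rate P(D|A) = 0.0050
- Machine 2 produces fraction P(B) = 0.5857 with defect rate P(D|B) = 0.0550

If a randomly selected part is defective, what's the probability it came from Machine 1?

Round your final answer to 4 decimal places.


Let A = from Machine 1, D = defective

Given:
- P(A) = 0.4143, P(B) = 0.5857
- P(D|A) = 0.0050, P(D|B) = 0.0550

Step 1: Find P(D)
P(D) = P(D|A)P(A) + P(D|B)P(B)
     = 0.0050 × 0.4143 + 0.0550 × 0.5857
     = 0.00207150 + 0.03221350
     = 0.03428500

Step 2: Apply Bayes' theorem
P(A|D) = P(D|A)P(A) / P(D)
       = 0.00207150 / 0.03428500
       = 0.0604


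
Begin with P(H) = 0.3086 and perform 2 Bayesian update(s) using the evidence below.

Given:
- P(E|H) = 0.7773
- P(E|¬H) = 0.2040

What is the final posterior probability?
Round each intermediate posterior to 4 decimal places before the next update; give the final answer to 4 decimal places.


Sequential Bayesian updating:

Initial prior: P(H) = 0.3086

Update 1:
  P(E) = 0.7773 × 0.3086 + 0.2040 × 0.6914 = 0.23987478 + 0.14104560 = 0.38092038
  P(H|E) = 0.23987478 / 0.38092038 = 0.6297

Update 2:
  P(E) = 0.7773 × 0.6297 + 0.2040 × 0.3703 = 0.48946581 + 0.07554120 = 0.56500701
  P(H|E) = 0.48946581 / 0.56500701 = 0.8663

Final posterior: 0.8663


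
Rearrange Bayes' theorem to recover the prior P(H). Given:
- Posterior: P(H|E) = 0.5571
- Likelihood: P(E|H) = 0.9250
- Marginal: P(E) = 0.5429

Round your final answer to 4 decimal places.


From Bayes' theorem: P(H|E) = P(E|H) × P(H) / P(E)

Rearranging for P(H):
P(H) = P(H|E) × P(E) / P(E|H)
     = 0.5571 × 0.5429 / 0.9250
     = 0.30244959 / 0.9250
     = 0.3270


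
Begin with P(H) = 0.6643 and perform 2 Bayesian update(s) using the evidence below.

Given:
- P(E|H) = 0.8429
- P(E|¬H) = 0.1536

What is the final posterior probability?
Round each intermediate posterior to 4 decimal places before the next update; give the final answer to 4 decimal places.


Sequential Bayesian updating:

Initial prior: P(H) = 0.6643

Update 1:
  P(E) = 0.8429 × 0.6643 + 0.1536 × 0.3357 = 0.55993847 + 0.05156352 = 0.61150199
  P(H|E) = 0.55993847 / 0.61150199 = 0.9157

Update 2:
  P(E) = 0.8429 × 0.9157 + 0.1536 × 0.0843 = 0.77184353 + 0.01294848 = 0.78479201
  P(H|E) = 0.77184353 / 0.78479201 = 0.9835

Final posterior: 0.9835


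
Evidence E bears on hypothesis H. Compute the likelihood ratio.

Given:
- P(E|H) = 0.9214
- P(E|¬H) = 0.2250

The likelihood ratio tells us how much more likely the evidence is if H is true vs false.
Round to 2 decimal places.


Likelihood Ratio (LR) = P(E|H) / P(E|¬H)

LR = 0.9214 / 0.2250
   = 4.10

The evidence is 4.10 times more likely if H is true than if H is false.
Since LR > 1, the evidence supports H over ¬H.


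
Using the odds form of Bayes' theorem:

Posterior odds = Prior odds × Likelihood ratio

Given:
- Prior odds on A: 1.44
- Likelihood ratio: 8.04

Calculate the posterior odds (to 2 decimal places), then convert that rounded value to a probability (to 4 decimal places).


Step 1: Calculate posterior odds
Posterior odds = Prior odds × LR
               = 1.44 × 8.04
               = 11.58

Step 2: Convert to probability
P(A|E) = Posterior odds / (1 + Posterior odds)
       = 11.58 / (1 + 11.58)
       = 11.58 / 12.58
       = 0.9205

The evidence increased P(A) from 0.5902 to 0.9205.


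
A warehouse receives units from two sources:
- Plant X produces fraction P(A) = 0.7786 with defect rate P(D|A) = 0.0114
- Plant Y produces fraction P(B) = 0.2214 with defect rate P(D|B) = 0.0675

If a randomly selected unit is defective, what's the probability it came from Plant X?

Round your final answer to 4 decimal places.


Let A = from Plant X, D = defective

Given:
- P(A) = 0.7786, P(B) = 0.2214
- P(D|A) = 0.0114, P(D|B) = 0.0675

Step 1: Find P(D)
P(D) = P(D|A)P(A) + P(D|B)P(B)
     = 0.0114 × 0.7786 + 0.0675 × 0.2214
     = 0.00887604 + 0.01494450
     = 0.02382054

Step 2: Apply Bayes' theorem
P(A|D) = P(D|A)P(A) / P(D)
       = 0.00887604 / 0.02382054
       = 0.3726


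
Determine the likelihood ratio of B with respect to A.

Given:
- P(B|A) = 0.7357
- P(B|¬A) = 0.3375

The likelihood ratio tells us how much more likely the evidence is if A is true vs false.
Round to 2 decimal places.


Likelihood Ratio (LR) = P(B|A) / P(B|¬A)

LR = 0.7357 / 0.3375
   = 2.18

The evidence is 2.18 times more likely if A is true than if A is false.
LR > 1, so observing B raises the odds in favor of A.


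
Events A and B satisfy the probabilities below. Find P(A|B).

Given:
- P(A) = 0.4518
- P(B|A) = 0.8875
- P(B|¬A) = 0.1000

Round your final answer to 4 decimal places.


Bayes' theorem: P(A|B) = P(B|A) × P(A) / P(B)

Step 1: Calculate P(B) using law of total probability
P(B) = P(B|A)P(A) + P(B|¬A)P(¬A)
     = 0.8875 × 0.4518 + 0.1000 × 0.5482
     = 0.40097250 + 0.05482000
     = 0.45579250

Step 2: Apply Bayes' theorem
P(A|B) = P(B|A) × P(A) / P(B)
       = 0.40097250 / 0.45579250
       = 0.8797


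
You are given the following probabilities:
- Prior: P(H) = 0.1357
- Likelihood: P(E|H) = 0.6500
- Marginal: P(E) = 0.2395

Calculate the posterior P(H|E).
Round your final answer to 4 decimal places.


Using Bayes' theorem:

P(H|E) = P(E|H) × P(H) / P(E)
       = 0.6500 × 0.1357 / 0.2395
       = 0.08820500 / 0.2395
       = 0.3683

The evidence strengthens our belief in H.
Prior: 0.1357 → Posterior: 0.3683


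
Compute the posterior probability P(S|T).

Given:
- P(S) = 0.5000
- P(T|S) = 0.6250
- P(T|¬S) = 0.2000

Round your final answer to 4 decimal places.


Bayes' theorem: P(S|T) = P(T|S) × P(S) / P(T)

Step 1: Calculate P(T) using law of total probability
P(T) = P(T|S)P(S) + P(T|¬S)P(¬S)
     = 0.6250 × 0.5000 + 0.2000 × 0.5000
     = 0.31250000 + 0.10000000
     = 0.41250000

Step 2: Apply Bayes' theorem
P(S|T) = P(T|S) × P(S) / P(T)
       = 0.31250000 / 0.41250000
       = 0.7576


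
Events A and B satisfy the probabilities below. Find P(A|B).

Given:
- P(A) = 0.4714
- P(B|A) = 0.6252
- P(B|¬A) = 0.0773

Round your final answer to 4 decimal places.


Bayes' theorem: P(A|B) = P(B|A) × P(A) / P(B)

Step 1: Calculate P(B) using law of total probability
P(B) = P(B|A)P(A) + P(B|¬A)P(¬A)
     = 0.6252 × 0.4714 + 0.0773 × 0.5286
     = 0.29471928 + 0.04086078
     = 0.33558006

Step 2: Apply Bayes' theorem
P(A|B) = P(B|A) × P(A) / P(B)
       = 0.29471928 / 0.33558006
       = 0.8782


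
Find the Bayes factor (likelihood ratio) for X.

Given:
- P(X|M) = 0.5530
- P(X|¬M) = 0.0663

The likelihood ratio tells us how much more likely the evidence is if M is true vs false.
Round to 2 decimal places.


Likelihood Ratio (LR) = P(X|M) / P(X|¬M)

LR = 0.5530 / 0.0663
   = 8.34

The evidence is 8.34 times more likely if M is true than if M is false.
Since LR > 1, the evidence supports M over ¬M.


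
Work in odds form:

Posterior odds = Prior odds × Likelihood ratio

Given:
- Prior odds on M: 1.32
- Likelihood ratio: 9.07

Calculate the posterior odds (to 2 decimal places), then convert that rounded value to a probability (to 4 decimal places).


Step 1: Calculate posterior odds
Posterior odds = Prior odds × LR
               = 1.32 × 9.07
               = 11.97

Step 2: Convert to probability
P(M|E) = Posterior odds / (1 + Posterior odds)
       = 11.97 / (1 + 11.97)
       = 11.97 / 12.97
       = 0.9229

The evidence increased P(M) from 0.5690 to 0.9229.


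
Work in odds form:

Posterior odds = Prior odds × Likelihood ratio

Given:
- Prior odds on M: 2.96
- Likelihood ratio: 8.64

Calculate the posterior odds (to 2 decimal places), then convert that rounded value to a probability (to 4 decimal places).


Step 1: Calculate posterior odds
Posterior odds = Prior odds × LR
               = 2.96 × 8.64
               = 25.57

Step 2: Convert to probability
P(M|E) = Posterior odds / (1 + Posterior odds)
       = 25.57 / (1 + 25.57)
       = 25.57 / 26.57
       = 0.9624

The evidence increased P(M) from 0.7475 to 0.9624.


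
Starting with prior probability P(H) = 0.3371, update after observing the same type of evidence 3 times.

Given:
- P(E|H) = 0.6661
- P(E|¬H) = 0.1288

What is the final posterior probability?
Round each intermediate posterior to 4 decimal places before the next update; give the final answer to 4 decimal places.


Sequential Bayesian updating:

Initial prior: P(H) = 0.3371

Update 1:
  P(E) = 0.6661 × 0.3371 + 0.1288 × 0.6629 = 0.22454231 + 0.08538152 = 0.30992383
  P(H|E) = 0.22454231 / 0.30992383 = 0.7245

Update 2:
  P(E) = 0.6661 × 0.7245 + 0.1288 × 0.2755 = 0.48258945 + 0.03548440 = 0.51807385
  P(H|E) = 0.48258945 / 0.51807385 = 0.9315

Update 3:
  P(E) = 0.6661 × 0.9315 + 0.1288 × 0.0685 = 0.62047215 + 0.00882280 = 0.62929495
  P(H|E) = 0.62047215 / 0.62929495 = 0.9860

Final posterior: 0.9860


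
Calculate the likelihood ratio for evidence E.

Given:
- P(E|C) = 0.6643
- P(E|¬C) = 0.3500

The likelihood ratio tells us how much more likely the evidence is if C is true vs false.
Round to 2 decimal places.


Likelihood Ratio (LR) = P(E|C) / P(E|¬C)

LR = 0.6643 / 0.3500
   = 1.90

The evidence is 1.90 times more likely if C is true than if C is false.
LR > 1, so observing E raises the odds in favor of C.


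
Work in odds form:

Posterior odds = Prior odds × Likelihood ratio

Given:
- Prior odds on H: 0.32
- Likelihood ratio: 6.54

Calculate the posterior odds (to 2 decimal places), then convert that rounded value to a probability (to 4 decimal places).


Step 1: Calculate posterior odds
Posterior odds = Prior odds × LR
               = 0.32 × 6.54
               = 2.09

Step 2: Convert to probability
P(H|E) = Posterior odds / (1 + Posterior odds)
       = 2.09 / (1 + 2.09)
       = 2.09 / 3.09
       = 0.6764

The evidence increased P(H) from 0.2424 to 0.6764.


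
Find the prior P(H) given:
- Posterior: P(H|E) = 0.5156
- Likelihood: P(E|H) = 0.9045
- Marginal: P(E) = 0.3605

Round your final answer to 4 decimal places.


From Bayes' theorem: P(H|E) = P(E|H) × P(H) / P(E)

Rearranging for P(H):
P(H) = P(H|E) × P(E) / P(E|H)
     = 0.5156 × 0.3605 / 0.9045
     = 0.18587380 / 0.9045
     = 0.2055


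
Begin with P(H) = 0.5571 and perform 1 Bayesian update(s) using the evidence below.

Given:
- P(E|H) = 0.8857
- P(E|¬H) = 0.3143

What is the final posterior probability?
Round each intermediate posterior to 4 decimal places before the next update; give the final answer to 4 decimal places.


Sequential Bayesian updating:

Initial prior: P(H) = 0.5571

Update 1:
  P(E) = 0.8857 × 0.5571 + 0.3143 × 0.4429 = 0.49342347 + 0.13920347 = 0.63262694
  P(H|E) = 0.49342347 / 0.63262694 = 0.7800

Final posterior: 0.7800


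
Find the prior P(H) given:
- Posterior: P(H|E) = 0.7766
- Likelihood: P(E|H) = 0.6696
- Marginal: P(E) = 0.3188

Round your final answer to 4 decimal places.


From Bayes' theorem: P(H|E) = P(E|H) × P(H) / P(E)

Rearranging for P(H):
P(H) = P(H|E) × P(E) / P(E|H)
     = 0.7766 × 0.3188 / 0.6696
     = 0.24758008 / 0.6696
     = 0.3697


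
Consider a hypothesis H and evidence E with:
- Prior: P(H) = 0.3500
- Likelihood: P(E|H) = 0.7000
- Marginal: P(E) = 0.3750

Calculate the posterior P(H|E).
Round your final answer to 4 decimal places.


Using Bayes' theorem:

P(H|E) = P(E|H) × P(H) / P(E)
       = 0.7000 × 0.3500 / 0.3750
       = 0.24500000 / 0.3750
       = 0.6533

The evidence strengthens our belief in H.
Prior: 0.3500 → Posterior: 0.6533


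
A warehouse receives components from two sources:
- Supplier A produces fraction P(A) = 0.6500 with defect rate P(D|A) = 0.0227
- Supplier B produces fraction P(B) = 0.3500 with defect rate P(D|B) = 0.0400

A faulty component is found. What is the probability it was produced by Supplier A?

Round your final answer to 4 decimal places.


Let A = from Supplier A, D = faulty

Given:
- P(A) = 0.6500, P(B) = 0.3500
- P(D|A) = 0.0227, P(D|B) = 0.0400

Step 1: Find P(D)
P(D) = P(D|A)P(A) + P(D|B)P(B)
     = 0.0227 × 0.6500 + 0.0400 × 0.3500
     = 0.01475500 + 0.01400000
     = 0.02875500

Step 2: Apply Bayes' theorem
P(A|D) = P(D|A)P(A) / P(D)
       = 0.01475500 / 0.02875500
       = 0.5131


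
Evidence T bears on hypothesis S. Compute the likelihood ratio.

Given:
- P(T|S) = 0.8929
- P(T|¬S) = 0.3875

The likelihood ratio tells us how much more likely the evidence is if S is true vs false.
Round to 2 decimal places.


Likelihood Ratio (LR) = P(T|S) / P(T|¬S)

LR = 0.8929 / 0.3875
   = 2.30

The evidence is 2.30 times more likely if S is true than if S is false.
LR > 1, so observing T raises the odds in favor of S.


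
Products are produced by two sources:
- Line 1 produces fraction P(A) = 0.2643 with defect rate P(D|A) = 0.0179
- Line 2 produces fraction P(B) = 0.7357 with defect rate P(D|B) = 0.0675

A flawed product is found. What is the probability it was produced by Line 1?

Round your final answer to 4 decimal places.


Let A = from Line 1, D = flawed

Given:
- P(A) = 0.2643, P(B) = 0.7357
- P(D|A) = 0.0179, P(D|B) = 0.0675

Step 1: Find P(D)
P(D) = P(D|A)P(A) + P(D|B)P(B)
     = 0.0179 × 0.2643 + 0.0675 × 0.7357
     = 0.00473097 + 0.04965975
     = 0.05439072

Step 2: Apply Bayes' theorem
P(A|D) = P(D|A)P(A) / P(D)
       = 0.00473097 / 0.05439072
       = 0.0870


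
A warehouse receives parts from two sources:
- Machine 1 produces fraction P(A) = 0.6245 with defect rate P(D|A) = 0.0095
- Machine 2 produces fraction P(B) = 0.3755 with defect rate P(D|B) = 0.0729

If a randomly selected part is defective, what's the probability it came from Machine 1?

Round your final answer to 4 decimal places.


Let A = from Machine 1, D = defective

Given:
- P(A) = 0.6245, P(B) = 0.3755
- P(D|A) = 0.0095, P(D|B) = 0.0729

Step 1: Find P(D)
P(D) = P(D|A)P(A) + P(D|B)P(B)
     = 0.0095 × 0.6245 + 0.0729 × 0.3755
     = 0.00593275 + 0.02737395
     = 0.03330670

Step 2: Apply Bayes' theorem
P(A|D) = P(D|A)P(A) / P(D)
       = 0.00593275 / 0.03330670
       = 0.1781


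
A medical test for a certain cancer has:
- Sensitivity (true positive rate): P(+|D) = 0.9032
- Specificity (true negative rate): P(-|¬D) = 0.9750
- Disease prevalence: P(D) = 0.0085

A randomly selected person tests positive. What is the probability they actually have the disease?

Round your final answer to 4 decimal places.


Let D = has disease, + = positive test

Given:
- P(D) = 0.0085 (prevalence)
- P(+|D) = 0.9032 (sensitivity)
- P(-|¬D) = 0.9750 (specificity)
- P(+|¬D) = 0.0250 (false positive rate = 1 - specificity)

Step 1: Find P(+)
P(+) = P(+|D)P(D) + P(+|¬D)P(¬D)
     = 0.9032 × 0.0085 + 0.0250 × 0.9915
     = 0.00767720 + 0.02478750
     = 0.03246470

Step 2: Apply Bayes' theorem for P(D|+)
P(D|+) = P(+|D)P(D) / P(+)
       = 0.00767720 / 0.03246470
       = 0.2365


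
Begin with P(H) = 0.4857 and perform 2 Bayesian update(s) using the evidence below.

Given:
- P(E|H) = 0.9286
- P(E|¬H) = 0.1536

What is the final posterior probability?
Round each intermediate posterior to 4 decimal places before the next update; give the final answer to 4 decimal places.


Sequential Bayesian updating:

Initial prior: P(H) = 0.4857

Update 1:
  P(E) = 0.9286 × 0.4857 + 0.1536 × 0.5143 = 0.45102102 + 0.07899648 = 0.53001750
  P(H|E) = 0.45102102 / 0.53001750 = 0.8510

Update 2:
  P(E) = 0.9286 × 0.8510 + 0.1536 × 0.1490 = 0.79023860 + 0.02288640 = 0.81312500
  P(H|E) = 0.79023860 / 0.81312500 = 0.9719

Final posterior: 0.9719


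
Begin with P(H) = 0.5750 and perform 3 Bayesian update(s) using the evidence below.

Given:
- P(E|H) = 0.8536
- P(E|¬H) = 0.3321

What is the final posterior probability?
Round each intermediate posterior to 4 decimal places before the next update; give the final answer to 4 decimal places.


Sequential Bayesian updating:

Initial prior: P(H) = 0.5750

Update 1:
  P(E) = 0.8536 × 0.5750 + 0.3321 × 0.4250 = 0.49082000 + 0.14114250 = 0.63196250
  P(H|E) = 0.49082000 / 0.63196250 = 0.7767

Update 2:
  P(E) = 0.8536 × 0.7767 + 0.3321 × 0.2233 = 0.66299112 + 0.07415793 = 0.73714905
  P(H|E) = 0.66299112 / 0.73714905 = 0.8994

Update 3:
  P(E) = 0.8536 × 0.8994 + 0.3321 × 0.1006 = 0.76772784 + 0.03340926 = 0.80113710
  P(H|E) = 0.76772784 / 0.80113710 = 0.9583

Final posterior: 0.9583


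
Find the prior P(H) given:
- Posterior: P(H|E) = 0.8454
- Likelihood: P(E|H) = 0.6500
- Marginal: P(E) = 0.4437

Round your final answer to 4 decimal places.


From Bayes' theorem: P(H|E) = P(E|H) × P(H) / P(E)

Rearranging for P(H):
P(H) = P(H|E) × P(E) / P(E|H)
     = 0.8454 × 0.4437 / 0.6500
     = 0.37510398 / 0.6500
     = 0.5771


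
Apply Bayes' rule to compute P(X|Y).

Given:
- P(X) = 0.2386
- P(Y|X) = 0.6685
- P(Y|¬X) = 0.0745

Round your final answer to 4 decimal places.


Bayes' theorem: P(X|Y) = P(Y|X) × P(X) / P(Y)

Step 1: Calculate P(Y) using law of total probability
P(Y) = P(Y|X)P(X) + P(Y|¬X)P(¬X)
     = 0.6685 × 0.2386 + 0.0745 × 0.7614
     = 0.15950410 + 0.05672430
     = 0.21622840

Step 2: Apply Bayes' theorem
P(X|Y) = P(Y|X) × P(X) / P(Y)
       = 0.15950410 / 0.21622840
       = 0.7377


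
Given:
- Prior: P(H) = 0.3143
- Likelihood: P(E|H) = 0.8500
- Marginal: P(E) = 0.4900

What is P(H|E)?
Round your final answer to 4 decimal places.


Using Bayes' theorem:

P(H|E) = P(E|H) × P(H) / P(E)
       = 0.8500 × 0.3143 / 0.4900
       = 0.26715500 / 0.4900
       = 0.5452

The evidence strengthens our belief in H.
Prior: 0.3143 → Posterior: 0.5452


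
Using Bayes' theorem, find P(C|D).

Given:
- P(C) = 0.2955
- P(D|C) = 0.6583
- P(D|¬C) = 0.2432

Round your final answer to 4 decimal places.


Bayes' theorem: P(C|D) = P(D|C) × P(C) / P(D)

Step 1: Calculate P(D) using law of total probability
P(D) = P(D|C)P(C) + P(D|¬C)P(¬C)
     = 0.6583 × 0.2955 + 0.2432 × 0.7045
     = 0.19452765 + 0.17133440
     = 0.36586205

Step 2: Apply Bayes' theorem
P(C|D) = P(D|C) × P(C) / P(D)
       = 0.19452765 / 0.36586205
       = 0.5317


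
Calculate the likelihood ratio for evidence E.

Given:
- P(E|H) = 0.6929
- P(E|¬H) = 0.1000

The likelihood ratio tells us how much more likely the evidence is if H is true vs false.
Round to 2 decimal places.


Likelihood Ratio (LR) = P(E|H) / P(E|¬H)

LR = 0.6929 / 0.1000
   = 6.93

The evidence is 6.93 times more likely if H is true than if H is false.
Because LR exceeds 1, E is evidence for H.


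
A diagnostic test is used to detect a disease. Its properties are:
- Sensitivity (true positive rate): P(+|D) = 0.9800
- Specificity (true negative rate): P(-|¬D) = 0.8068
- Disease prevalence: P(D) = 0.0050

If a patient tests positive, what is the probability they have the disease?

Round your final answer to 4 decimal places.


Let D = has disease, + = positive test

Given:
- P(D) = 0.0050 (prevalence)
- P(+|D) = 0.9800 (sensitivity)
- P(-|¬D) = 0.8068 (specificity)
- P(+|¬D) = 0.1932 (false positive rate = 1 - specificity)

Step 1: Find P(+)
P(+) = P(+|D)P(D) + P(+|¬D)P(¬D)
     = 0.9800 × 0.0050 + 0.1932 × 0.9950
     = 0.00490000 + 0.19223400
     = 0.19713400

Step 2: Apply Bayes' theorem for P(D|+)
P(D|+) = P(+|D)P(D) / P(+)
       = 0.00490000 / 0.19713400
       = 0.0249


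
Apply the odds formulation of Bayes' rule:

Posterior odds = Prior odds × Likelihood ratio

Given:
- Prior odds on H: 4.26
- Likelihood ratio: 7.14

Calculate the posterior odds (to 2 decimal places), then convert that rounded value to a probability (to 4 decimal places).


Step 1: Calculate posterior odds
Posterior odds = Prior odds × LR
               = 4.26 × 7.14
               = 30.42

Step 2: Convert to probability
P(H|E) = Posterior odds / (1 + Posterior odds)
       = 30.42 / (1 + 30.42)
       = 30.42 / 31.42
       = 0.9682

The evidence increased P(H) from 0.8099 to 0.9682.


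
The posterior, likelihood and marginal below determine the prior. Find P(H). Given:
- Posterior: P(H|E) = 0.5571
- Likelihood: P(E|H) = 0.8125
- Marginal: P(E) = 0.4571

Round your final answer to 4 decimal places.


From Bayes' theorem: P(H|E) = P(E|H) × P(H) / P(E)

Rearranging for P(H):
P(H) = P(H|E) × P(E) / P(E|H)
     = 0.5571 × 0.4571 / 0.8125
     = 0.25465041 / 0.8125
     = 0.3134


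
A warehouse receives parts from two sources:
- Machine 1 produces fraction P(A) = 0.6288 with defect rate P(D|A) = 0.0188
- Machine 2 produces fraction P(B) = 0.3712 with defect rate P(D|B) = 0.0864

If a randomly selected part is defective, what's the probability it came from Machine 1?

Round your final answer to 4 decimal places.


Let A = from Machine 1, D = defective

Given:
- P(A) = 0.6288, P(B) = 0.3712
- P(D|A) = 0.0188, P(D|B) = 0.0864

Step 1: Find P(D)
P(D) = P(D|A)P(A) + P(D|B)P(B)
     = 0.0188 × 0.6288 + 0.0864 × 0.3712
     = 0.01182144 + 0.03207168
     = 0.04389312

Step 2: Apply Bayes' theorem
P(A|D) = P(D|A)P(A) / P(D)
       = 0.01182144 / 0.04389312
       = 0.2693


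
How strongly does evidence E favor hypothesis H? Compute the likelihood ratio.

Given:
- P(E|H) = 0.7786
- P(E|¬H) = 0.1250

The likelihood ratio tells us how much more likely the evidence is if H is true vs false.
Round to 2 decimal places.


Likelihood Ratio (LR) = P(E|H) / P(E|¬H)

LR = 0.7786 / 0.1250
   = 6.23

The evidence is 6.23 times more likely if H is true than if H is false.
Since LR > 1, the evidence supports H over ¬H.


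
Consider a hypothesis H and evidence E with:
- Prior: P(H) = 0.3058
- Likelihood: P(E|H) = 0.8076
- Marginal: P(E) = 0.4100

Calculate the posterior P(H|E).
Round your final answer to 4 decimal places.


Using Bayes' theorem:

P(H|E) = P(E|H) × P(H) / P(E)
       = 0.8076 × 0.3058 / 0.4100
       = 0.24696408 / 0.4100
       = 0.6024

The evidence strengthens our belief in H.
Prior: 0.3058 → Posterior: 0.6024


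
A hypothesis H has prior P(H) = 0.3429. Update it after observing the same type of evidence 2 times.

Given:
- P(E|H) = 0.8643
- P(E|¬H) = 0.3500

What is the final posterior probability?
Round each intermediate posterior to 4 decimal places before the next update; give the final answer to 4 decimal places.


Sequential Bayesian updating:

Initial prior: P(H) = 0.3429

Update 1:
  P(E) = 0.8643 × 0.3429 + 0.3500 × 0.6571 = 0.29636847 + 0.22998500 = 0.52635347
  P(H|E) = 0.29636847 / 0.52635347 = 0.5631

Update 2:
  P(E) = 0.8643 × 0.5631 + 0.3500 × 0.4369 = 0.48668733 + 0.15291500 = 0.63960233
  P(H|E) = 0.48668733 / 0.63960233 = 0.7609

Final posterior: 0.7609


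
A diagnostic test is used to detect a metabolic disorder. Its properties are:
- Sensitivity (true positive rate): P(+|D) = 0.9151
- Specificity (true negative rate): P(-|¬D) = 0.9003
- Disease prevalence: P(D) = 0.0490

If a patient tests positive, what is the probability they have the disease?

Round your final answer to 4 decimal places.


Let D = has disease, + = positive test

Given:
- P(D) = 0.0490 (prevalence)
- P(+|D) = 0.9151 (sensitivity)
- P(-|¬D) = 0.9003 (specificity)
- P(+|¬D) = 0.0997 (false positive rate = 1 - specificity)

Step 1: Find P(+)
P(+) = P(+|D)P(D) + P(+|¬D)P(¬D)
     = 0.9151 × 0.0490 + 0.0997 × 0.9510
     = 0.04483990 + 0.09481470
     = 0.13965460

Step 2: Apply Bayes' theorem for P(D|+)
P(D|+) = P(+|D)P(D) / P(+)
       = 0.04483990 / 0.13965460
       = 0.3211


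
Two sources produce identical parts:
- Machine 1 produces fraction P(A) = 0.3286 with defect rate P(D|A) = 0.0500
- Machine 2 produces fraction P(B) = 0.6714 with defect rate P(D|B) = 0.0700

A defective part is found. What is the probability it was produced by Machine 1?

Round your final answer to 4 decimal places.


Let A = from Machine 1, D = defective

Given:
- P(A) = 0.3286, P(B) = 0.6714
- P(D|A) = 0.0500, P(D|B) = 0.0700

Step 1: Find P(D)
P(D) = P(D|A)P(A) + P(D|B)P(B)
     = 0.0500 × 0.3286 + 0.0700 × 0.6714
     = 0.01643000 + 0.04699800
     = 0.06342800

Step 2: Apply Bayes' theorem
P(A|D) = P(D|A)P(A) / P(D)
       = 0.01643000 / 0.06342800
       = 0.2590


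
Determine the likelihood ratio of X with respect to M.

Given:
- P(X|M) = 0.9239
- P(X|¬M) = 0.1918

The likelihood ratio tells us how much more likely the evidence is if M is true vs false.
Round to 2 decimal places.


Likelihood Ratio (LR) = P(X|M) / P(X|¬M)

LR = 0.9239 / 0.1918
   = 4.82

The evidence is 4.82 times more likely if M is true than if M is false.
Since LR > 1, the evidence supports M over ¬M.


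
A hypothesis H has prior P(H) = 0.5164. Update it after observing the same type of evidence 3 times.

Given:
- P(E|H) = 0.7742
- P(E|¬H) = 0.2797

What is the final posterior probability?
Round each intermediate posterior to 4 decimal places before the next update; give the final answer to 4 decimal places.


Sequential Bayesian updating:

Initial prior: P(H) = 0.5164

Update 1:
  P(E) = 0.7742 × 0.5164 + 0.2797 × 0.4836 = 0.39979688 + 0.13526292 = 0.53505980
  P(H|E) = 0.39979688 / 0.53505980 = 0.7472

Update 2:
  P(E) = 0.7742 × 0.7472 + 0.2797 × 0.2528 = 0.57848224 + 0.07070816 = 0.64919040
  P(H|E) = 0.57848224 / 0.64919040 = 0.8911

Update 3:
  P(E) = 0.7742 × 0.8911 + 0.2797 × 0.1089 = 0.68988962 + 0.03045933 = 0.72034895
  P(H|E) = 0.68988962 / 0.72034895 = 0.9577

Final posterior: 0.9577


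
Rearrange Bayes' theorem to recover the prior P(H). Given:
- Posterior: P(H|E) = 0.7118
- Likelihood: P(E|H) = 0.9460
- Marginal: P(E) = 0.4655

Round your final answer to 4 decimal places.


From Bayes' theorem: P(H|E) = P(E|H) × P(H) / P(E)

Rearranging for P(H):
P(H) = P(H|E) × P(E) / P(E|H)
     = 0.7118 × 0.4655 / 0.9460
     = 0.33134290 / 0.9460
     = 0.3503


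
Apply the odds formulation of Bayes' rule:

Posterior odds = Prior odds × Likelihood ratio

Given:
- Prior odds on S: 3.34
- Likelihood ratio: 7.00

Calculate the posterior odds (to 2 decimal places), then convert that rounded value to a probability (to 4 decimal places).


Step 1: Calculate posterior odds
Posterior odds = Prior odds × LR
               = 3.34 × 7.00
               = 23.38

Step 2: Convert to probability
P(S|E) = Posterior odds / (1 + Posterior odds)
       = 23.38 / (1 + 23.38)
       = 23.38 / 24.38
       = 0.9590

The evidence increased P(S) from 0.7696 to 0.9590.


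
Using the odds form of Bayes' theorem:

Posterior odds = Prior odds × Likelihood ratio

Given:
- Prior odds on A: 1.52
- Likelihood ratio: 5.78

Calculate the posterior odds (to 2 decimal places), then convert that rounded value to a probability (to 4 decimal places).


Step 1: Calculate posterior odds
Posterior odds = Prior odds × LR
               = 1.52 × 5.78
               = 8.79

Step 2: Convert to probability
P(A|E) = Posterior odds / (1 + Posterior odds)
       = 8.79 / (1 + 8.79)
       = 8.79 / 9.79
       = 0.8979

The evidence increased P(A) from 0.6032 to 0.8979.


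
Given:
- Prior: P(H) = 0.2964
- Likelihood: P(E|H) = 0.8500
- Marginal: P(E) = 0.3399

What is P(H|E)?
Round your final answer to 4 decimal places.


Using Bayes' theorem:

P(H|E) = P(E|H) × P(H) / P(E)
       = 0.8500 × 0.2964 / 0.3399
       = 0.25194000 / 0.3399
       = 0.7412

The evidence strengthens our belief in H.
Prior: 0.2964 → Posterior: 0.7412


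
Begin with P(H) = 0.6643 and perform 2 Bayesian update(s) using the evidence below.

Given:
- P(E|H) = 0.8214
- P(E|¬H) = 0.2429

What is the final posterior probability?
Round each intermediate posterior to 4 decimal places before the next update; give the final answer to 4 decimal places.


Sequential Bayesian updating:

Initial prior: P(H) = 0.6643

Update 1:
  P(E) = 0.8214 × 0.6643 + 0.2429 × 0.3357 = 0.54565602 + 0.08154153 = 0.62719755
  P(H|E) = 0.54565602 / 0.62719755 = 0.8700

Update 2:
  P(E) = 0.8214 × 0.8700 + 0.2429 × 0.1300 = 0.71461800 + 0.03157700 = 0.74619500
  P(H|E) = 0.71461800 / 0.74619500 = 0.9577

Final posterior: 0.9577


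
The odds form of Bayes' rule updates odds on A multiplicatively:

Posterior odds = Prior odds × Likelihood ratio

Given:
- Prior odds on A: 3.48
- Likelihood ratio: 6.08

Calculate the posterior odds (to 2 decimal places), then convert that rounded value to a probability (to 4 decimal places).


Step 1: Calculate posterior odds
Posterior odds = Prior odds × LR
               = 3.48 × 6.08
               = 21.16

Step 2: Convert to probability
P(A|E) = Posterior odds / (1 + Posterior odds)
       = 21.16 / (1 + 21.16)
       = 21.16 / 22.16
       = 0.9549

The evidence increased P(A) from 0.7768 to 0.9549.


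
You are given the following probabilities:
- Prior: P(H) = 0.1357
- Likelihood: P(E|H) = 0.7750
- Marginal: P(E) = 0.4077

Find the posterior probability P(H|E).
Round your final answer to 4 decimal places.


Using Bayes' theorem:

P(H|E) = P(E|H) × P(H) / P(E)
       = 0.7750 × 0.1357 / 0.4077
       = 0.10516750 / 0.4077
       = 0.2580

The evidence strengthens our belief in H.
Prior: 0.1357 → Posterior: 0.2580


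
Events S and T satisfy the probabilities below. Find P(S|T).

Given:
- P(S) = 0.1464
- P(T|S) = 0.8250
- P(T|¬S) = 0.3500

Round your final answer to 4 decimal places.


Bayes' theorem: P(S|T) = P(T|S) × P(S) / P(T)

Step 1: Calculate P(T) using law of total probability
P(T) = P(T|S)P(S) + P(T|¬S)P(¬S)
     = 0.8250 × 0.1464 + 0.3500 × 0.8536
     = 0.12078000 + 0.29876000
     = 0.41954000

Step 2: Apply Bayes' theorem
P(S|T) = P(T|S) × P(S) / P(T)
       = 0.12078000 / 0.41954000
       = 0.2879


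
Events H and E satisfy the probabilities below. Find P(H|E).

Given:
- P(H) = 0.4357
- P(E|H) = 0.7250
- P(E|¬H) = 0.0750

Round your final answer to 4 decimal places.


Bayes' theorem: P(H|E) = P(E|H) × P(H) / P(E)

Step 1: Calculate P(E) using law of total probability
P(E) = P(E|H)P(H) + P(E|¬H)P(¬H)
     = 0.7250 × 0.4357 + 0.0750 × 0.5643
     = 0.31588250 + 0.04232250
     = 0.35820500

Step 2: Apply Bayes' theorem
P(H|E) = P(E|H) × P(H) / P(E)
       = 0.31588250 / 0.35820500
       = 0.8818


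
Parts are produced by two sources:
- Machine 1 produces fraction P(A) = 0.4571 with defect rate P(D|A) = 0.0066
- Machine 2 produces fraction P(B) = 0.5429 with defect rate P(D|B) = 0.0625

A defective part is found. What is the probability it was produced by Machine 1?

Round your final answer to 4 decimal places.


Let A = from Machine 1, D = defective

Given:
- P(A) = 0.4571, P(B) = 0.5429
- P(D|A) = 0.0066, P(D|B) = 0.0625

Step 1: Find P(D)
P(D) = P(D|A)P(A) + P(D|B)P(B)
     = 0.0066 × 0.4571 + 0.0625 × 0.5429
     = 0.00301686 + 0.03393125
     = 0.03694811

Step 2: Apply Bayes' theorem
P(A|D) = P(D|A)P(A) / P(D)
       = 0.00301686 / 0.03694811
       = 0.0817


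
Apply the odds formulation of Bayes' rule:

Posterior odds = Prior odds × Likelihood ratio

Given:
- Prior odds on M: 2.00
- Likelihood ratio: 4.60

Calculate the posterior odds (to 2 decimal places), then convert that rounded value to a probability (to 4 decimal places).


Step 1: Calculate posterior odds
Posterior odds = Prior odds × LR
               = 2.00 × 4.60
               = 9.20

Step 2: Convert to probability
P(M|E) = Posterior odds / (1 + Posterior odds)
       = 9.20 / (1 + 9.20)
       = 9.20 / 10.20
       = 0.9020

The evidence increased P(M) from 0.6667 to 0.9020.


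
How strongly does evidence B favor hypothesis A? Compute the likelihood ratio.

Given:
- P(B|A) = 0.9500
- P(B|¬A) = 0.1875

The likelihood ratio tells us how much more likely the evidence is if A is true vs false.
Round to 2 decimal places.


Likelihood Ratio (LR) = P(B|A) / P(B|¬A)

LR = 0.9500 / 0.1875
   = 5.07

The evidence is 5.07 times more likely if A is true than if A is false.
Because LR exceeds 1, B is evidence for A.


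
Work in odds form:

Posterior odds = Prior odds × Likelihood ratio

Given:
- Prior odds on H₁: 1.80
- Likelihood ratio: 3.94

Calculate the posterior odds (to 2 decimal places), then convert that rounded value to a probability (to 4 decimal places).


Step 1: Calculate posterior odds
Posterior odds = Prior odds × LR
               = 1.80 × 3.94
               = 7.09

Step 2: Convert to probability
P(H₁|E) = Posterior odds / (1 + Posterior odds)
       = 7.09 / (1 + 7.09)
       = 7.09 / 8.09
       = 0.8764

The evidence increased P(H₁) from 0.6429 to 0.8764.


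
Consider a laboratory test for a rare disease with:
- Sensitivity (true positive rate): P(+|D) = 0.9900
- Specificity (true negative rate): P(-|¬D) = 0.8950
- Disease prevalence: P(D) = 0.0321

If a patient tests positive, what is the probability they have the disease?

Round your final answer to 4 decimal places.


Let D = has disease, + = positive test

Given:
- P(D) = 0.0321 (prevalence)
- P(+|D) = 0.9900 (sensitivity)
- P(-|¬D) = 0.8950 (specificity)
- P(+|¬D) = 0.1050 (false positive rate = 1 - specificity)

Step 1: Find P(+)
P(+) = P(+|D)P(D) + P(+|¬D)P(¬D)
     = 0.9900 × 0.0321 + 0.1050 × 0.9679
     = 0.03177900 + 0.10162950
     = 0.13340850

Step 2: Apply Bayes' theorem for P(D|+)
P(D|+) = P(+|D)P(D) / P(+)
       = 0.03177900 / 0.13340850
       = 0.2382
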